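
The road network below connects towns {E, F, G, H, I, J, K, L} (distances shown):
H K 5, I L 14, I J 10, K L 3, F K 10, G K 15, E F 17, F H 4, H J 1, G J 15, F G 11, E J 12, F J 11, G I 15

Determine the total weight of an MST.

46

Kruskal's algorithm — process edges by increasing weight (ties by edge label):
H J (1): add — endpoints in different components.
K L (3): add — endpoints in different components.
F H (4): add — endpoints in different components.
H K (5): add — endpoints in different components.
F K (10): skip — F and K already connected.
I J (10): add — endpoints in different components.
F G (11): add — endpoints in different components.
F J (11): skip — F and J already connected.
E J (12): add — endpoints in different components.
MST edges: H J, K L, F H, H K, I J, F G, E J; total weight 1+3+4+5+10+11+12 = 46.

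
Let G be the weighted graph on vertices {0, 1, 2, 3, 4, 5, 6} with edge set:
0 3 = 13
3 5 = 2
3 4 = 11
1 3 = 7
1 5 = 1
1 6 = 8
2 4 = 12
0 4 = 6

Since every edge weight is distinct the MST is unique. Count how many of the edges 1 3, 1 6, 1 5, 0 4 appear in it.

Kruskal: consider edges lightest-first.
1 5 (1): add. Components now {0} {1,5} {2} {3} {4} {6}
3 5 (2): add. Components now {0} {1,3,5} {2} {4} {6}
0 4 (6): add. Components now {0,4} {1,3,5} {2} {6}
1 3 (7): skip — 1 and 3 already connected.
1 6 (8): add. Components now {0,4} {1,3,5,6} {2}
3 4 (11): add. Components now {0,1,3,4,5,6} {2}
2 4 (12): add. Components now {0,1,2,3,4,5,6}
MST edge set: {1 5, 3 5, 0 4, 1 6, 3 4, 2 4}.
Of the listed edges, {1 6, 1 5, 0 4} are in the MST → 3.

3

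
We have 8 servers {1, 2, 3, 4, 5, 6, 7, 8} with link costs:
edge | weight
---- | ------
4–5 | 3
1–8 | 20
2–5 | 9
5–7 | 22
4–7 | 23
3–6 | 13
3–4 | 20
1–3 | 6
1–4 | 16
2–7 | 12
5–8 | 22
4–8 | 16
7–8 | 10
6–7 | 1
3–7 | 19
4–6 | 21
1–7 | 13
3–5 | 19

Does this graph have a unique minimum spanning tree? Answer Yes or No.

Kruskal's algorithm — process edges by increasing weight (ties by edge label):
6–7 (1): add — endpoints in different components.
4–5 (3): add — endpoints in different components.
1–3 (6): add — endpoints in different components.
2–5 (9): add — endpoints in different components.
7–8 (10): add — endpoints in different components.
2–7 (12): add — endpoints in different components.
1–7 (13): add — endpoints in different components.
Non-tree edge 3–6 has weight 13, equal to the heaviest edge on its tree cycle — swapping gives another MST of the same weight. Not unique.

No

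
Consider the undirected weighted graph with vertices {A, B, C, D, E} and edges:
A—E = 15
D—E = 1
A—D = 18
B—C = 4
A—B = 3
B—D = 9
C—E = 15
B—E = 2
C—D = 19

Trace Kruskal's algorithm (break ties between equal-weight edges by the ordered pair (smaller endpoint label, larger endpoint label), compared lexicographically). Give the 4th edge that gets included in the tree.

Sort edges by weight, then run Kruskal:
D—E (1): add — endpoints in different components.
B—E (2): add — endpoints in different components.
A—B (3): add — endpoints in different components.
B—C (4): add — endpoints in different components.
The 4th edge added is B—C.

B-C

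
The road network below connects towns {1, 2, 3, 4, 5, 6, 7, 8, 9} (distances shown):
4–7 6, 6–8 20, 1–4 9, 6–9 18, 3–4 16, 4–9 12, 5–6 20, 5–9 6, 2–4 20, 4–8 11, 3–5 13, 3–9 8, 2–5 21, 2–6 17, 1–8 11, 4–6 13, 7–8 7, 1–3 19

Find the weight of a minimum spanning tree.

78

Kruskal's algorithm — process edges by increasing weight (ties by edge label):
4–7 (6): add — endpoints in different components.
5–9 (6): add — endpoints in different components.
7–8 (7): add — endpoints in different components.
3–9 (8): add — endpoints in different components.
1–4 (9): add — endpoints in different components.
1–8 (11): skip — 1 and 8 already connected.
4–8 (11): skip — 4 and 8 already connected.
4–9 (12): add — endpoints in different components.
3–5 (13): skip — 3 and 5 already connected.
4–6 (13): add — endpoints in different components.
3–4 (16): skip — 3 and 4 already connected.
2–6 (17): add — endpoints in different components.
MST edges: 4–7, 5–9, 7–8, 3–9, 1–4, 4–9, 4–6, 2–6; total weight 6+6+7+8+9+12+13+17 = 78.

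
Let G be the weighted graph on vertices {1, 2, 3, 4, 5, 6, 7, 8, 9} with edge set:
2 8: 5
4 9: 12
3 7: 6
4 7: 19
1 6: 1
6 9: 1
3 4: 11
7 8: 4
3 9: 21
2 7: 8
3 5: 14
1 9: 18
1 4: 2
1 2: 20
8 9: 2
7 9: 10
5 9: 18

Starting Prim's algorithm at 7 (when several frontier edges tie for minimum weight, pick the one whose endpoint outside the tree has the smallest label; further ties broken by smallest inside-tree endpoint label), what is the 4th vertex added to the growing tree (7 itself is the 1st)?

6

Prim, starting at 7.
Step 1: cheapest edge leaving the tree is 7 8 (4); add 8.
Step 2: cheapest edge leaving the tree is 8 9 (2); add 9.
Step 3: cheapest edge leaving the tree is 6 9 (1); add 6.
Step 4: cheapest edge leaving the tree is 1 6 (1); add 1.
Step 5: cheapest edge leaving the tree is 1 4 (2); add 4.
Step 6: cheapest edge leaving the tree is 2 8 (5); add 2.
Step 7: cheapest edge leaving the tree is 3 7 (6); add 3.
Step 8: cheapest edge leaving the tree is 3 5 (14); add 5.
Vertex order: 7, 8, 9, 6, 1, 4, 2, 3, 5. The 4th vertex is 6.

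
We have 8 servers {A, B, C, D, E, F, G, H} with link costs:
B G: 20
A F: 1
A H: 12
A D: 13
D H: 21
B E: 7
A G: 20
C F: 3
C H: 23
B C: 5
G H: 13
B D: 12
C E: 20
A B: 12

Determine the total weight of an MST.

Kruskal: consider edges lightest-first.
A F (1): add — endpoints in different components.
C F (3): add — endpoints in different components.
B C (5): add — endpoints in different components.
B E (7): add — endpoints in different components.
A B (12): skip — A and B already connected.
A H (12): add — endpoints in different components.
B D (12): add — endpoints in different components.
A D (13): skip — A and D already connected.
G H (13): add — endpoints in different components.
MST edges: A F, C F, B C, B E, A H, B D, G H; total weight 1+3+5+7+12+12+13 = 53.

53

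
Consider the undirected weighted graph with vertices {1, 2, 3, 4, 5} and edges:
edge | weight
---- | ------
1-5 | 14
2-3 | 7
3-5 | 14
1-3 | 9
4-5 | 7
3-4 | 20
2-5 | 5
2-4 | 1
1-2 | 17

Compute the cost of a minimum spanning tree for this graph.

Grow the tree from 2 using Prim:
Step 1: frontier [2-4 1, 2-5 5, 2-3 7, 1-2 17] → take 2-4 (1); add 4.
Step 2: frontier [2-5 5, 2-3 7, 1-2 17, 4-5 7, 3-4 20] → take 2-5 (5); add 5.
Step 3: frontier [2-3 7, 1-2 17, 3-4 20, 1-5 14, 3-5 14] → take 2-3 (7); add 3.
Step 4: frontier [1-2 17, 1-3 9, 1-5 14] → take 1-3 (9); add 1.
MST edges: 2-4, 2-5, 2-3, 1-3; total weight 1+5+7+9 = 22.

22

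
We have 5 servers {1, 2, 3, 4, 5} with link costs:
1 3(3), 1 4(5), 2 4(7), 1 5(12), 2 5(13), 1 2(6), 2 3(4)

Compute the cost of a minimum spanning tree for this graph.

Prim's algorithm from 5:
Step 1: frontier [1 5 12, 2 5 13] → take 1 5 (12); add 1.
Step 2: frontier [1 3 3, 1 4 5, 1 2 6, 2 5 13] → take 1 3 (3); add 3.
Step 3: frontier [1 4 5, 1 2 6, 2 3 4, 2 5 13] → take 2 3 (4); add 2.
Step 4: frontier [1 4 5, 2 4 7] → take 1 4 (5); add 4.
MST edges: 1 5, 1 3, 2 3, 1 4; total weight 12+3+4+5 = 24.

24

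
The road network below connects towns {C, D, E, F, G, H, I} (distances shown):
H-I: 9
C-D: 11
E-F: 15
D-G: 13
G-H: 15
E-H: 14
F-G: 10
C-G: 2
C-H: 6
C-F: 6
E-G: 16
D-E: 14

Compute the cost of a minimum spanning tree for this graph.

48

Kruskal's algorithm — process edges by increasing weight (ties by edge label):
C-G (2): add. Components now {C,G} {D} {E} {F} {H} {I}
C-F (6): add. Components now {C,F,G} {D} {E} {H} {I}
C-H (6): add. Components now {C,F,G,H} {D} {E} {I}
H-I (9): add. Components now {C,F,G,H,I} {D} {E}
F-G (10): skip — F and G already connected.
C-D (11): add. Components now {C,D,F,G,H,I} {E}
D-G (13): skip — D and G already connected.
D-E (14): add. Components now {C,D,E,F,G,H,I}
MST edges: C-G, C-F, C-H, H-I, C-D, D-E; total weight 2+6+6+9+11+14 = 48.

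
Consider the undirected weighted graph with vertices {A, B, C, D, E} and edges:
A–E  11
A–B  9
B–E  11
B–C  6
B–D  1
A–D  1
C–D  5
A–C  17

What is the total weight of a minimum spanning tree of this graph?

Kruskal: consider edges lightest-first.
A–D (1): add — endpoints in different components.
B–D (1): add — endpoints in different components.
C–D (5): add — endpoints in different components.
B–C (6): skip — B and C already connected.
A–B (9): skip — A and B already connected.
A–E (11): add — endpoints in different components.
MST edges: A–D, B–D, C–D, A–E; total weight 1+1+5+11 = 18.

18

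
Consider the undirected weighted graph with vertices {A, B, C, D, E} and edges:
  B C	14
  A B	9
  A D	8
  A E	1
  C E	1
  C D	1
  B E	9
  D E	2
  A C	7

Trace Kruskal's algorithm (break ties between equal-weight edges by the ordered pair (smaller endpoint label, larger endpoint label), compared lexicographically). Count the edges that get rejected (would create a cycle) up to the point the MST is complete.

3

Kruskal's algorithm — process edges by increasing weight (ties by edge label):
A E (1): add. Components now {A,E} {B} {C} {D}
C D (1): add. Components now {A,E} {B} {C,D}
C E (1): add. Components now {A,C,D,E} {B}
D E (2): skip — D and E already connected.
A C (7): skip — A and C already connected.
A D (8): skip — A and D already connected.
A B (9): add. Components now {A,B,C,D,E}
Edges rejected before the tree was complete: 3.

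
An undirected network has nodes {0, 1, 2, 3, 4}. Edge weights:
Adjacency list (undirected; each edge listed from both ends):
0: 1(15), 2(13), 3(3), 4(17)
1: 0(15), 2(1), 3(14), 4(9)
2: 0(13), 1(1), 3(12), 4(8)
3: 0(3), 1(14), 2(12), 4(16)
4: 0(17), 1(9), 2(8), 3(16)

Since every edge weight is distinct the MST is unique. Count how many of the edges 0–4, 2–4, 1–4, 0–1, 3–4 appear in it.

1

Kruskal: consider edges lightest-first.
1–2 (1): add. Components now {0} {1,2} {3} {4}
0–3 (3): add. Components now {0,3} {1,2} {4}
2–4 (8): add. Components now {0,3} {1,2,4}
1–4 (9): skip — 1 and 4 already connected.
2–3 (12): add. Components now {0,1,2,3,4}
MST edge set: {1–2, 0–3, 2–4, 2–3}.
Of the listed edges, {2–4} are in the MST → 1.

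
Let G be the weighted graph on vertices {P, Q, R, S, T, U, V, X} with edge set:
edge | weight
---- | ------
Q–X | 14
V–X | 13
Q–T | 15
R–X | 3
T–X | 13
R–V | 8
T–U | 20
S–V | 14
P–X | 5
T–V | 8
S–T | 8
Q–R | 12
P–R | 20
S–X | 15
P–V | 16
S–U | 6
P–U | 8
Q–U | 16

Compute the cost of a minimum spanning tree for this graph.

50

Kruskal's algorithm — process edges by increasing weight (ties by edge label):
R–X (3): add — endpoints in different components.
P–X (5): add — endpoints in different components.
S–U (6): add — endpoints in different components.
P–U (8): add — endpoints in different components.
R–V (8): add — endpoints in different components.
S–T (8): add — endpoints in different components.
T–V (8): skip — V and T already connected.
Q–R (12): add — endpoints in different components.
MST edges: R–X, P–X, S–U, P–U, R–V, S–T, Q–R; total weight 3+5+6+8+8+8+12 = 50.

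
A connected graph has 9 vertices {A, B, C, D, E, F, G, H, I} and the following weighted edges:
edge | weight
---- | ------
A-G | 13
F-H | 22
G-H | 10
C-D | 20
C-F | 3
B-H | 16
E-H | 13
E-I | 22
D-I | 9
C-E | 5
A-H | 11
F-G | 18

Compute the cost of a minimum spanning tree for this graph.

87

Kruskal's algorithm — process edges by increasing weight (ties by edge label):
C-F (3): add — endpoints in different components.
C-E (5): add — endpoints in different components.
D-I (9): add — endpoints in different components.
G-H (10): add — endpoints in different components.
A-H (11): add — endpoints in different components.
A-G (13): skip — A and G already connected.
E-H (13): add — endpoints in different components.
B-H (16): add — endpoints in different components.
F-G (18): skip — F and G already connected.
C-D (20): add — endpoints in different components.
MST edges: C-F, C-E, D-I, G-H, A-H, E-H, B-H, C-D; total weight 3+5+9+10+11+13+16+20 = 87.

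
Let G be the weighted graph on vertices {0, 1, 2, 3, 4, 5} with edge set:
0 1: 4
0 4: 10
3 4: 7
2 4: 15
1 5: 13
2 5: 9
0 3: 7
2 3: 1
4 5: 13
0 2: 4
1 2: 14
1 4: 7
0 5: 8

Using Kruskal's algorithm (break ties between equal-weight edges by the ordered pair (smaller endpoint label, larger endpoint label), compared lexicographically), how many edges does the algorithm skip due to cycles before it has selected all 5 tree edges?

2

Sort edges by weight, then run Kruskal:
2 3 (1): add. Components now {0} {1} {2,3} {4} {5}
0 1 (4): add. Components now {0,1} {2,3} {4} {5}
0 2 (4): add. Components now {0,1,2,3} {4} {5}
0 3 (7): skip — 0 and 3 already connected.
1 4 (7): add. Components now {0,1,2,3,4} {5}
3 4 (7): skip — 3 and 4 already connected.
0 5 (8): add. Components now {0,1,2,3,4,5}
Edges rejected before the tree was complete: 2.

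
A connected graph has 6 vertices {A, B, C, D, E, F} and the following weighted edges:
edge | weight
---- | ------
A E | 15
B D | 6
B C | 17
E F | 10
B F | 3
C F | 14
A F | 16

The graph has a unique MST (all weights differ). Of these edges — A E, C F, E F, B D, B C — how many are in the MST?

Sort edges by weight, then run Kruskal:
B F (3): add — endpoints in different components.
B D (6): add — endpoints in different components.
E F (10): add — endpoints in different components.
C F (14): add — endpoints in different components.
A E (15): add — endpoints in different components.
MST edge set: {B F, B D, E F, C F, A E}.
Of the listed edges, {A E, C F, E F, B D} are in the MST → 4.

4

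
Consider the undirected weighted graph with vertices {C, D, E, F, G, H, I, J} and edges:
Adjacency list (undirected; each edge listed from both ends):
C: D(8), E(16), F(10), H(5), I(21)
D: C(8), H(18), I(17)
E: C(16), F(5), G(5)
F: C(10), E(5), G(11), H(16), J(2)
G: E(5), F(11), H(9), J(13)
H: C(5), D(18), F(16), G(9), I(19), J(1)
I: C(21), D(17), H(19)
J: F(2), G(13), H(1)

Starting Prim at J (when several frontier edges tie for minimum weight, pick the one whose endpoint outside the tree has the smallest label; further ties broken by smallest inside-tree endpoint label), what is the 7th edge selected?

D-I

Prim's algorithm from J:
Step 1: cheapest edge leaving the tree is H—J (1); add H.
Step 2: cheapest edge leaving the tree is F—J (2); add F.
Step 3: cheapest edge leaving the tree is C—H (5); add C.
Step 4: cheapest edge leaving the tree is E—F (5); add E.
Step 5: cheapest edge leaving the tree is E—G (5); add G.
Step 6: cheapest edge leaving the tree is C—D (8); add D.
Step 7: cheapest edge leaving the tree is D—I (17); add I.
The 7th edge added is D—I.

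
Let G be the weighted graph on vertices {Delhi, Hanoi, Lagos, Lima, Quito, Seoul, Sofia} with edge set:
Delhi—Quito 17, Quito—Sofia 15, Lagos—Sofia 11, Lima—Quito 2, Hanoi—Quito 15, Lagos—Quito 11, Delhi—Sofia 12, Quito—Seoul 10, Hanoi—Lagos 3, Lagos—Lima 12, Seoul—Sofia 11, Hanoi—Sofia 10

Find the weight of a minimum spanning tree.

48

Kruskal's algorithm — process edges by increasing weight (ties by edge label):
Lima—Quito (2): add. Components now {Lima,Quito} {Delhi} {Hanoi} {Lagos} {Seoul} {Sofia}
Hanoi—Lagos (3): add. Components now {Lima,Quito} {Delhi} {Hanoi,Lagos} {Seoul} {Sofia}
Hanoi—Sofia (10): add. Components now {Lima,Quito} {Delhi} {Hanoi,Lagos,Sofia} {Seoul}
Quito—Seoul (10): add. Components now {Lima,Quito,Seoul} {Delhi} {Hanoi,Lagos,Sofia}
Lagos—Quito (11): add. Components now {Hanoi,Lagos,Lima,Quito,Seoul,Sofia} {Delhi}
Lagos—Sofia (11): skip — Lagos and Sofia already connected.
Seoul—Sofia (11): skip — Seoul and Sofia already connected.
Delhi—Sofia (12): add. Components now {Delhi,Hanoi,Lagos,Lima,Quito,Seoul,Sofia}
MST edges: Lima—Quito, Hanoi—Lagos, Hanoi—Sofia, Quito—Seoul, Lagos—Quito, Delhi—Sofia; total weight 2+3+10+10+11+12 = 48.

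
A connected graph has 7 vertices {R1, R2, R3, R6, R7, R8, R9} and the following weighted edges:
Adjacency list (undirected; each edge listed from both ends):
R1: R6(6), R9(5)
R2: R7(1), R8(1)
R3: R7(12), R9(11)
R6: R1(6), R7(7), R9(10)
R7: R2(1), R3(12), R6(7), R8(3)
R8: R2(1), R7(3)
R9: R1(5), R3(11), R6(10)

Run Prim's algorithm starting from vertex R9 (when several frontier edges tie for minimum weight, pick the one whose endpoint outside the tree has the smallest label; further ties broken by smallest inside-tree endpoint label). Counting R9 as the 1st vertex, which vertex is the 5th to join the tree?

Prim's algorithm from R9:
Step 1: cheapest edge leaving the tree is R1 R9 (5); add R1.
Step 2: cheapest edge leaving the tree is R1 R6 (6); add R6.
Step 3: cheapest edge leaving the tree is R6 R7 (7); add R7.
Step 4: cheapest edge leaving the tree is R2 R7 (1); add R2.
Step 5: cheapest edge leaving the tree is R2 R8 (1); add R8.
Step 6: cheapest edge leaving the tree is R3 R9 (11); add R3.
Vertex order: R9, R1, R6, R7, R2, R8, R3. The 5th vertex is R2.

R2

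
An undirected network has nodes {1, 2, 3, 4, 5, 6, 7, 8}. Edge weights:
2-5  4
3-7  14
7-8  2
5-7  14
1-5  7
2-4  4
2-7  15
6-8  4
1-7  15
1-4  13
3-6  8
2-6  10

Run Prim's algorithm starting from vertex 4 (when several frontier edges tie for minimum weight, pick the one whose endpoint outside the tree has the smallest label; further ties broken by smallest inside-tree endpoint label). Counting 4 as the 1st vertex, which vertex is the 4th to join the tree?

Prim's algorithm from 4:
Step 1: frontier [2-4 4, 1-4 13] → take 2-4 (4); add 2.
Step 2: frontier [2-5 4, 2-6 10, 2-7 15, 1-4 13] → take 2-5 (4); add 5.
Step 3: frontier [2-6 10, 2-7 15, 1-4 13, 1-5 7, 5-7 14] → take 1-5 (7); add 1.
Step 4: frontier [1-7 15, 2-6 10, 2-7 15, 5-7 14] → take 2-6 (10); add 6.
Step 5: frontier [1-7 15, 2-7 15, 5-7 14, 6-8 4, 3-6 8] → take 6-8 (4); add 8.
Step 6: frontier [1-7 15, 2-7 15, 5-7 14, 3-6 8, 7-8 2] → take 7-8 (2); add 7.
Step 7: frontier [3-6 8, 3-7 14] → take 3-6 (8); add 3.
Vertex order: 4, 2, 5, 1, 6, 8, 7, 3. The 4th vertex is 1.

1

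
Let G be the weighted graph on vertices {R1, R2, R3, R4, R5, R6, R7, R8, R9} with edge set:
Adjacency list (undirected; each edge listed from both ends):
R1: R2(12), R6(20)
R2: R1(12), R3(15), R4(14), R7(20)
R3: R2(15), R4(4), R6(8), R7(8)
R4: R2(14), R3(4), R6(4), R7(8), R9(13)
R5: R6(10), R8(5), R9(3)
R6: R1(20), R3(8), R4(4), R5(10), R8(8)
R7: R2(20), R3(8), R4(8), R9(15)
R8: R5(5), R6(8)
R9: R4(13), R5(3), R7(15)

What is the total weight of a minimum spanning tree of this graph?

58

Kruskal: consider edges lightest-first.
R5—R9 (3): add — endpoints in different components.
R3—R4 (4): add — endpoints in different components.
R4—R6 (4): add — endpoints in different components.
R5—R8 (5): add — endpoints in different components.
R3—R6 (8): skip — R3 and R6 already connected.
R3—R7 (8): add — endpoints in different components.
R4—R7 (8): skip — R4 and R7 already connected.
R6—R8 (8): add — endpoints in different components.
R5—R6 (10): skip — R5 and R6 already connected.
R1—R2 (12): add — endpoints in different components.
R4—R9 (13): skip — R4 and R9 already connected.
R2—R4 (14): add — endpoints in different components.
MST edges: R5—R9, R3—R4, R4—R6, R5—R8, R3—R7, R6—R8, R1—R2, R2—R4; total weight 3+4+4+5+8+8+12+14 = 58.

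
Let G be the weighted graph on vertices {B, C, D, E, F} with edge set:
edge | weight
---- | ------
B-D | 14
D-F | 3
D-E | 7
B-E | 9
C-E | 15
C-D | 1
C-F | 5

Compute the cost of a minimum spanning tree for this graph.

20

Kruskal's algorithm — process edges by increasing weight (ties by edge label):
C-D (1): add. Components now {B} {C,D} {E} {F}
D-F (3): add. Components now {B} {C,D,F} {E}
C-F (5): skip — C and F already connected.
D-E (7): add. Components now {B} {C,D,E,F}
B-E (9): add. Components now {B,C,D,E,F}
MST edges: C-D, D-F, D-E, B-E; total weight 1+3+7+9 = 20.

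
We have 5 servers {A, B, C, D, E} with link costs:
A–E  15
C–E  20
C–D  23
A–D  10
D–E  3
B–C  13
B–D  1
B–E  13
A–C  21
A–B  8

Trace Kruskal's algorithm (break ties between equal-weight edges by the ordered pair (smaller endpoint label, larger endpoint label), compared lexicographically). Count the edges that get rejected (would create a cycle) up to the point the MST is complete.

Sort edges by weight, then run Kruskal:
B–D (1): add. Components now {A} {B,D} {C} {E}
D–E (3): add. Components now {A} {B,D,E} {C}
A–B (8): add. Components now {A,B,D,E} {C}
A–D (10): skip — A and D already connected.
B–C (13): add. Components now {A,B,C,D,E}
Edges rejected before the tree was complete: 1.

1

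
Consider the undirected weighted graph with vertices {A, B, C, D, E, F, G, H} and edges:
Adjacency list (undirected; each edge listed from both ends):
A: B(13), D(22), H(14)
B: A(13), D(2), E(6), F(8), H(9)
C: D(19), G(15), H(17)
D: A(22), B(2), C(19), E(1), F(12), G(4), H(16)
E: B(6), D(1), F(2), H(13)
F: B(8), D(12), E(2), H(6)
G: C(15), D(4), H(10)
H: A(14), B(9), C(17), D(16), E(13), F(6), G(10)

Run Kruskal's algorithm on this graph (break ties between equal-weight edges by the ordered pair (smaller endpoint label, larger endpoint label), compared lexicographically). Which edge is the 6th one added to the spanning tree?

Sort edges by weight, then run Kruskal:
D-E (1): add — endpoints in different components.
B-D (2): add — endpoints in different components.
E-F (2): add — endpoints in different components.
D-G (4): add — endpoints in different components.
B-E (6): skip — B and E already connected.
F-H (6): add — endpoints in different components.
B-F (8): skip — B and F already connected.
B-H (9): skip — B and H already connected.
G-H (10): skip — G and H already connected.
D-F (12): skip — D and F already connected.
A-B (13): add — endpoints in different components.
E-H (13): skip — E and H already connected.
A-H (14): skip — A and H already connected.
C-G (15): add — endpoints in different components.
The 6th edge added is A-B.

A-B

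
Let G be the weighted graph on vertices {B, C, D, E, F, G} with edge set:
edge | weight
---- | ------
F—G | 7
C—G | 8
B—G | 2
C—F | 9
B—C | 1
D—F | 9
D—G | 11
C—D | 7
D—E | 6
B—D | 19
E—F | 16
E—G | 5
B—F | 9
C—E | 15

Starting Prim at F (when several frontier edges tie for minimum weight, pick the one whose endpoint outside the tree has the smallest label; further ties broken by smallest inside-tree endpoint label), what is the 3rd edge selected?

Prim, starting at F.
Step 1: frontier [F—G 7, B—F 9, C—F 9, D—F 9, E—F 16] → take F—G (7); add G.
Step 2: frontier [B—F 9, C—F 9, D—F 9, E—F 16, B—G 2, E—G 5, C—G 8, D—G 11] → take B—G (2); add B.
Step 3: frontier [B—C 1, B—D 19, C—F 9, D—F 9, E—F 16, E—G 5, C—G 8, D—G 11] → take B—C (1); add C.
Step 4: frontier [B—D 19, C—D 7, C—E 15, D—F 9, E—F 16, E—G 5, D—G 11] → take E—G (5); add E.
Step 5: frontier [B—D 19, C—D 7, D—E 6, D—F 9, D—G 11] → take D—E (6); add D.
The 3rd edge added is B—C.

B-C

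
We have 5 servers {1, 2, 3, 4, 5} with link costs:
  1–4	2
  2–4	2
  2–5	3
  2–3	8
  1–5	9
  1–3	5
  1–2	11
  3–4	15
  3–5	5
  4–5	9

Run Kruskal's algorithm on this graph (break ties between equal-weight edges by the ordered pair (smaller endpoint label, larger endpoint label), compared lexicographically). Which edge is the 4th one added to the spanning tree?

1-3

Sort edges by weight, then run Kruskal:
1–4 (2): add. Components now {1,4} {2} {3} {5}
2–4 (2): add. Components now {1,2,4} {3} {5}
2–5 (3): add. Components now {1,2,4,5} {3}
1–3 (5): add. Components now {1,2,3,4,5}
The 4th edge added is 1–3.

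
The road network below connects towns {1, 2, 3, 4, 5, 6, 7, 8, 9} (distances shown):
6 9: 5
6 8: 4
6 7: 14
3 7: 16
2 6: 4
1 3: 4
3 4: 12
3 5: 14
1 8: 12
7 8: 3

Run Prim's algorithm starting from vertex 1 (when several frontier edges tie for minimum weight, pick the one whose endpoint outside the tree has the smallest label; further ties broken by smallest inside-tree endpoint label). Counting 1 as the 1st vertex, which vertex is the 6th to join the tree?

Grow the tree from 1 using Prim:
Step 1: frontier [1 3 4, 1 8 12] → take 1 3 (4); add 3.
Step 2: frontier [1 8 12, 3 4 12, 3 5 14, 3 7 16] → take 3 4 (12); add 4.
Step 3: frontier [1 8 12, 3 5 14, 3 7 16] → take 1 8 (12); add 8.
Step 4: frontier [3 5 14, 3 7 16, 7 8 3, 6 8 4] → take 7 8 (3); add 7.
Step 5: frontier [3 5 14, 6 7 14, 6 8 4] → take 6 8 (4); add 6.
Step 6: frontier [3 5 14, 2 6 4, 6 9 5] → take 2 6 (4); add 2.
Step 7: frontier [3 5 14, 6 9 5] → take 6 9 (5); add 9.
Step 8: frontier [3 5 14] → take 3 5 (14); add 5.
Vertex order: 1, 3, 4, 8, 7, 6, 2, 9, 5. The 6th vertex is 6.

6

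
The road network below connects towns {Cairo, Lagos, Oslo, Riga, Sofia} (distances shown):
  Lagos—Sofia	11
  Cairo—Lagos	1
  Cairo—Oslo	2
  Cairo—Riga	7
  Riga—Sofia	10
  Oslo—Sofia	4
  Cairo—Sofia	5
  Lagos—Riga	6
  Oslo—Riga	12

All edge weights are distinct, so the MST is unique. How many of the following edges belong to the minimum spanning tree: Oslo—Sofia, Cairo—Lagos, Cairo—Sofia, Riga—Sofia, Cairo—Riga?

Kruskal's algorithm — process edges by increasing weight (ties by edge label):
Cairo—Lagos (1): add — endpoints in different components.
Cairo—Oslo (2): add — endpoints in different components.
Oslo—Sofia (4): add — endpoints in different components.
Cairo—Sofia (5): skip — Sofia and Cairo already connected.
Lagos—Riga (6): add — endpoints in different components.
MST edge set: {Cairo—Lagos, Cairo—Oslo, Oslo—Sofia, Lagos—Riga}.
Of the listed edges, {Oslo—Sofia, Cairo—Lagos} are in the MST → 2.

2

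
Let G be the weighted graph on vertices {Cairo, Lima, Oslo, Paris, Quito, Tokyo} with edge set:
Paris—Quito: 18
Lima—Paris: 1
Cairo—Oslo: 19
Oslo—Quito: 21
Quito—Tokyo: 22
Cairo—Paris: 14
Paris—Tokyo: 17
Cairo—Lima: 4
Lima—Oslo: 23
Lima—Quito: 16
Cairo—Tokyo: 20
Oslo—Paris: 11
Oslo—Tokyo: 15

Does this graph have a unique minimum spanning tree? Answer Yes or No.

Kruskal: consider edges lightest-first.
Lima—Paris (1): add. Components now {Lima,Paris} {Oslo} {Cairo} {Quito} {Tokyo}
Cairo—Lima (4): add. Components now {Cairo,Lima,Paris} {Oslo} {Quito} {Tokyo}
Oslo—Paris (11): add. Components now {Cairo,Lima,Oslo,Paris} {Quito} {Tokyo}
Cairo—Paris (14): skip — Paris and Cairo already connected.
Oslo—Tokyo (15): add. Components now {Cairo,Lima,Oslo,Paris,Tokyo} {Quito}
Lima—Quito (16): add. Components now {Cairo,Lima,Oslo,Paris,Quito,Tokyo}
Every non-tree edge has weight strictly greater than the heaviest edge on the tree path between its endpoints, so the MST is unique.

Yes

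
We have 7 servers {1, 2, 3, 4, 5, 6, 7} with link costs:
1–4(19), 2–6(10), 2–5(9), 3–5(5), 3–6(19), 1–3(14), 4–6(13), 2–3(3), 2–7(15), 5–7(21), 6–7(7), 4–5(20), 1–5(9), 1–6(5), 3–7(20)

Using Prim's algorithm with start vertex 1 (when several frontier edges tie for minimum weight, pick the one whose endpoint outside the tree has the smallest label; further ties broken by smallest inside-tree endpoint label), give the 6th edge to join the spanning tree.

4-6

Prim, starting at 1.
Step 1: cheapest edge leaving the tree is 1–6 (5); add 6.
Step 2: cheapest edge leaving the tree is 6–7 (7); add 7.
Step 3: cheapest edge leaving the tree is 1–5 (9); add 5.
Step 4: cheapest edge leaving the tree is 3–5 (5); add 3.
Step 5: cheapest edge leaving the tree is 2–3 (3); add 2.
Step 6: cheapest edge leaving the tree is 4–6 (13); add 4.
The 6th edge added is 4–6.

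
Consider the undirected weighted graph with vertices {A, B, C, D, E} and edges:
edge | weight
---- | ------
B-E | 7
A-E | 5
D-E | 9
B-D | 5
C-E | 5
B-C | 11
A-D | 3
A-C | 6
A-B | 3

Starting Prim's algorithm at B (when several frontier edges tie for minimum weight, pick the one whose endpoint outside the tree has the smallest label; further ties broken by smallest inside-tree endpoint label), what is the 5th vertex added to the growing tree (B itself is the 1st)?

Prim's algorithm from B:
Step 1: frontier [A-B 3, B-D 5, B-E 7, B-C 11] → take A-B (3); add A.
Step 2: frontier [A-D 3, A-E 5, A-C 6, B-D 5, B-E 7, B-C 11] → take A-D (3); add D.
Step 3: frontier [A-E 5, A-C 6, B-E 7, B-C 11, D-E 9] → take A-E (5); add E.
Step 4: frontier [A-C 6, B-C 11, C-E 5] → take C-E (5); add C.
Vertex order: B, A, D, E, C. The 5th vertex is C.

C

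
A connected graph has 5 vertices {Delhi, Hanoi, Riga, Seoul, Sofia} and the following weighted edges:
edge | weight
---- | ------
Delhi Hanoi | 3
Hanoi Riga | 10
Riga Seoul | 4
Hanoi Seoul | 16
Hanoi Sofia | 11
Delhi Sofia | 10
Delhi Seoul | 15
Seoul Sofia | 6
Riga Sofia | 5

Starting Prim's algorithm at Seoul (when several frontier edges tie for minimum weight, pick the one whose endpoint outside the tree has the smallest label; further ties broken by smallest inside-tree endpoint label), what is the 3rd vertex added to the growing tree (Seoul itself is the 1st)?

Sofia

Prim's algorithm from Seoul:
Step 1: frontier [Riga Seoul 4, Seoul Sofia 6, Delhi Seoul 15, Hanoi Seoul 16] → take Riga Seoul (4); add Riga.
Step 2: frontier [Riga Sofia 5, Hanoi Riga 10, Seoul Sofia 6, Delhi Seoul 15, Hanoi Seoul 16] → take Riga Sofia (5); add Sofia.
Step 3: frontier [Hanoi Riga 10, Delhi Seoul 15, Hanoi Seoul 16, Delhi Sofia 10, Hanoi Sofia 11] → take Delhi Sofia (10); add Delhi.
Step 4: frontier [Delhi Hanoi 3, Hanoi Riga 10, Hanoi Seoul 16, Hanoi Sofia 11] → take Delhi Hanoi (3); add Hanoi.
Vertex order: Seoul, Riga, Sofia, Delhi, Hanoi. The 3rd vertex is Sofia.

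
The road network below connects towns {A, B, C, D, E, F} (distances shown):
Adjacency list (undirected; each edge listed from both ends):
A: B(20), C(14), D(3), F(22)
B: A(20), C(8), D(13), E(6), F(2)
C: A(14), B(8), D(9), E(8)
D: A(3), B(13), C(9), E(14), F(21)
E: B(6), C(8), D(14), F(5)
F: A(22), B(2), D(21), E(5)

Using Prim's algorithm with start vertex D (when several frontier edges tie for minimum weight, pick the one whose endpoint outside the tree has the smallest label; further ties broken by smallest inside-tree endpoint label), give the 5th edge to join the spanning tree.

E-F

Grow the tree from D using Prim:
Step 1: frontier [A—D 3, C—D 9, B—D 13, D—E 14, D—F 21] → take A—D (3); add A.
Step 2: frontier [A—C 14, A—B 20, A—F 22, C—D 9, B—D 13, D—E 14, D—F 21] → take C—D (9); add C.
Step 3: frontier [A—B 20, A—F 22, B—C 8, C—E 8, B—D 13, D—E 14, D—F 21] → take B—C (8); add B.
Step 4: frontier [A—F 22, B—F 2, B—E 6, C—E 8, D—E 14, D—F 21] → take B—F (2); add F.
Step 5: frontier [B—E 6, C—E 8, D—E 14, E—F 5] → take E—F (5); add E.
The 5th edge added is E—F.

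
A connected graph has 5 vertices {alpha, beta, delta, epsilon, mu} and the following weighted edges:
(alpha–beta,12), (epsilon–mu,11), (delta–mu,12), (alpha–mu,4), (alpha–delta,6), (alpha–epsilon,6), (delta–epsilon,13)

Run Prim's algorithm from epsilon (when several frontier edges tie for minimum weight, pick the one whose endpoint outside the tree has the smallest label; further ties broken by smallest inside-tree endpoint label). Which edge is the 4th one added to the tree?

alpha-beta

Prim, starting at epsilon.
Step 1: cheapest edge leaving the tree is alpha–epsilon (6); add alpha.
Step 2: cheapest edge leaving the tree is alpha–mu (4); add mu.
Step 3: cheapest edge leaving the tree is alpha–delta (6); add delta.
Step 4: cheapest edge leaving the tree is alpha–beta (12); add beta.
The 4th edge added is alpha–beta.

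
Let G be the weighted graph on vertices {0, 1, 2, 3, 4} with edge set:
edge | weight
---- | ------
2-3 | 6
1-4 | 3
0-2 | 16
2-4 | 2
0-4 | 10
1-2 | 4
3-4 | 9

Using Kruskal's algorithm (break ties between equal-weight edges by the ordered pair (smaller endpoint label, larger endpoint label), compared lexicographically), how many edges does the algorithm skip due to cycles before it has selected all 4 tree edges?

Kruskal's algorithm — process edges by increasing weight (ties by edge label):
2-4 (2): add — endpoints in different components.
1-4 (3): add — endpoints in different components.
1-2 (4): skip — 1 and 2 already connected.
2-3 (6): add — endpoints in different components.
3-4 (9): skip — 3 and 4 already connected.
0-4 (10): add — endpoints in different components.
Edges rejected before the tree was complete: 2.

2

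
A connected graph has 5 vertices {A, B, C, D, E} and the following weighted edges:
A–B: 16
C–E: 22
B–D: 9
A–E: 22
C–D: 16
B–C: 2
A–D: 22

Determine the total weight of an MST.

49

Prim, starting at B.
Step 1: cheapest edge leaving the tree is B–C (2); add C.
Step 2: cheapest edge leaving the tree is B–D (9); add D.
Step 3: cheapest edge leaving the tree is A–B (16); add A.
Step 4: cheapest edge leaving the tree is A–E (22); add E.
MST edges: B–C, B–D, A–B, A–E; total weight 2+9+16+22 = 49.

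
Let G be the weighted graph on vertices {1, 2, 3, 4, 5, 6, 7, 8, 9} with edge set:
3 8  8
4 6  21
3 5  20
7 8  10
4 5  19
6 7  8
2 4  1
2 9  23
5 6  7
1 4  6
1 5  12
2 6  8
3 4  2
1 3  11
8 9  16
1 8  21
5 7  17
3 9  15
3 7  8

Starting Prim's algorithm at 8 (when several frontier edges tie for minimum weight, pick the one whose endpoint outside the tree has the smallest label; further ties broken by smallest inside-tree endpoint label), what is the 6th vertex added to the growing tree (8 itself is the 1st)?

6

Prim, starting at 8.
Step 1: cheapest edge leaving the tree is 3 8 (8); add 3.
Step 2: cheapest edge leaving the tree is 3 4 (2); add 4.
Step 3: cheapest edge leaving the tree is 2 4 (1); add 2.
Step 4: cheapest edge leaving the tree is 1 4 (6); add 1.
Step 5: cheapest edge leaving the tree is 2 6 (8); add 6.
Step 6: cheapest edge leaving the tree is 5 6 (7); add 5.
Step 7: cheapest edge leaving the tree is 3 7 (8); add 7.
Step 8: cheapest edge leaving the tree is 3 9 (15); add 9.
Vertex order: 8, 3, 4, 2, 1, 6, 5, 7, 9. The 6th vertex is 6.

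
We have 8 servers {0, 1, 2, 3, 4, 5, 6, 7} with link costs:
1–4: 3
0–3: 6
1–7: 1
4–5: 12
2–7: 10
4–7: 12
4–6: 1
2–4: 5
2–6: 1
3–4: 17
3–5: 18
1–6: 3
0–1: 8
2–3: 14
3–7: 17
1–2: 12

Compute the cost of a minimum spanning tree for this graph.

32

Grow the tree from 0 using Prim:
Step 1: cheapest edge leaving the tree is 0–3 (6); add 3.
Step 2: cheapest edge leaving the tree is 0–1 (8); add 1.
Step 3: cheapest edge leaving the tree is 1–7 (1); add 7.
Step 4: cheapest edge leaving the tree is 1–4 (3); add 4.
Step 5: cheapest edge leaving the tree is 4–6 (1); add 6.
Step 6: cheapest edge leaving the tree is 2–6 (1); add 2.
Step 7: cheapest edge leaving the tree is 4–5 (12); add 5.
MST edges: 0–3, 0–1, 1–7, 1–4, 4–6, 2–6, 4–5; total weight 6+8+1+3+1+1+12 = 32.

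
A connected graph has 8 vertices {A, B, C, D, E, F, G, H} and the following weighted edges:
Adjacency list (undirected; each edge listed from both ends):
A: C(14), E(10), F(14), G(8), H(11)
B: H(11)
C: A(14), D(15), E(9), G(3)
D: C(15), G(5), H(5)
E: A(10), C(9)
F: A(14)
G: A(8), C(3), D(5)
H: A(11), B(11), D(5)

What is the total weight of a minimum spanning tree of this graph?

55

Prim, starting at C.
Step 1: cheapest edge leaving the tree is C G (3); add G.
Step 2: cheapest edge leaving the tree is D G (5); add D.
Step 3: cheapest edge leaving the tree is D H (5); add H.
Step 4: cheapest edge leaving the tree is A G (8); add A.
Step 5: cheapest edge leaving the tree is C E (9); add E.
Step 6: cheapest edge leaving the tree is B H (11); add B.
Step 7: cheapest edge leaving the tree is A F (14); add F.
MST edges: C G, D G, D H, A G, C E, B H, A F; total weight 3+5+5+8+9+11+14 = 55.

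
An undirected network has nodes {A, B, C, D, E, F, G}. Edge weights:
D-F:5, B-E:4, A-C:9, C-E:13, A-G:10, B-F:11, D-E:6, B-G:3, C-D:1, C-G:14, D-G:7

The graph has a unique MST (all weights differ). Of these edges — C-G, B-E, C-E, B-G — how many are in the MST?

Sort edges by weight, then run Kruskal:
C-D (1): add — endpoints in different components.
B-G (3): add — endpoints in different components.
B-E (4): add — endpoints in different components.
D-F (5): add — endpoints in different components.
D-E (6): add — endpoints in different components.
D-G (7): skip — D and G already connected.
A-C (9): add — endpoints in different components.
MST edge set: {C-D, B-G, B-E, D-F, D-E, A-C}.
Of the listed edges, {B-E, B-G} are in the MST → 2.

2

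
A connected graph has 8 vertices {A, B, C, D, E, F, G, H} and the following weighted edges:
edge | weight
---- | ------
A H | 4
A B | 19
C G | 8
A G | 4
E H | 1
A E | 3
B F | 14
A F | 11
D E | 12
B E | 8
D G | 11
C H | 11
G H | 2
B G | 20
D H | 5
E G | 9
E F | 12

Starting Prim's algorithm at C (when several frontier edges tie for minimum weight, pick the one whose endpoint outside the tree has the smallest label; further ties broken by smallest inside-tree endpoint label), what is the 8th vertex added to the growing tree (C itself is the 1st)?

Prim, starting at C.
Step 1: cheapest edge leaving the tree is C G (8); add G.
Step 2: cheapest edge leaving the tree is G H (2); add H.
Step 3: cheapest edge leaving the tree is E H (1); add E.
Step 4: cheapest edge leaving the tree is A E (3); add A.
Step 5: cheapest edge leaving the tree is D H (5); add D.
Step 6: cheapest edge leaving the tree is B E (8); add B.
Step 7: cheapest edge leaving the tree is A F (11); add F.
Vertex order: C, G, H, E, A, D, B, F. The 8th vertex is F.

F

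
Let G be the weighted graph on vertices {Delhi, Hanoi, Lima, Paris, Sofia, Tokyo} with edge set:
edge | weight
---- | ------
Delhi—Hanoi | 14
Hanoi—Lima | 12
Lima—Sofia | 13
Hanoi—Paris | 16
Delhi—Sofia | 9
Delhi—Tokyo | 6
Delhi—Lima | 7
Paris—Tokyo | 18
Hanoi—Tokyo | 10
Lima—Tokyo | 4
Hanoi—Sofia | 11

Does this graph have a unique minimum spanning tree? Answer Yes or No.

Yes

Sort edges by weight, then run Kruskal:
Lima—Tokyo (4): add — endpoints in different components.
Delhi—Tokyo (6): add — endpoints in different components.
Delhi—Lima (7): skip — Lima and Delhi already connected.
Delhi—Sofia (9): add — endpoints in different components.
Hanoi—Tokyo (10): add — endpoints in different components.
Hanoi—Sofia (11): skip — Hanoi and Sofia already connected.
Hanoi—Lima (12): skip — Lima and Hanoi already connected.
Lima—Sofia (13): skip — Lima and Sofia already connected.
Delhi—Hanoi (14): skip — Hanoi and Delhi already connected.
Hanoi—Paris (16): add — endpoints in different components.
Every non-tree edge has weight strictly greater than the heaviest edge on the tree path between its endpoints, so the MST is unique.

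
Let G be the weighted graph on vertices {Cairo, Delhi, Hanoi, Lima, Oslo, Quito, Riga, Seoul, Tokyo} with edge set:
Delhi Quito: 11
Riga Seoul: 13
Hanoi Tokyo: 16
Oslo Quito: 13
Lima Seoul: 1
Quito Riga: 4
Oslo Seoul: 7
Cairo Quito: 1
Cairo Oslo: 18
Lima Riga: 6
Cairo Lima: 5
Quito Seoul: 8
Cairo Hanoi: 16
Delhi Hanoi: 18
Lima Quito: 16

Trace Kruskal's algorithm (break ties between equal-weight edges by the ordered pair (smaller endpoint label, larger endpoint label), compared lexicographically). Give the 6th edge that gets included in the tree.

Kruskal's algorithm — process edges by increasing weight (ties by edge label):
Cairo Quito (1): add — endpoints in different components.
Lima Seoul (1): add — endpoints in different components.
Quito Riga (4): add — endpoints in different components.
Cairo Lima (5): add — endpoints in different components.
Lima Riga (6): skip — Lima and Riga already connected.
Oslo Seoul (7): add — endpoints in different components.
Quito Seoul (8): skip — Quito and Seoul already connected.
Delhi Quito (11): add — endpoints in different components.
Oslo Quito (13): skip — Oslo and Quito already connected.
Riga Seoul (13): skip — Seoul and Riga already connected.
Cairo Hanoi (16): add — endpoints in different components.
Hanoi Tokyo (16): add — endpoints in different components.
The 6th edge added is Delhi Quito.

Delhi-Quito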